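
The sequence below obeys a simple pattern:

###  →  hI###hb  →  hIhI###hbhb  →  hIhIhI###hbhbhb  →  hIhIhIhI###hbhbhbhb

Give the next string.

Each term wraps the previous one in hI on the left and hb on the right.
Applying this once more to hIhIhIhI###hbhbhbhb:

hIhIhIhIhI###hbhbhbhbhb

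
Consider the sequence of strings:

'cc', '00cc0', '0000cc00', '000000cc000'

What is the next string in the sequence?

Every step adds 00 to the front and 0 to the end of the previous string.
So the next term is 00·000000cc000·0.

00000000cc0000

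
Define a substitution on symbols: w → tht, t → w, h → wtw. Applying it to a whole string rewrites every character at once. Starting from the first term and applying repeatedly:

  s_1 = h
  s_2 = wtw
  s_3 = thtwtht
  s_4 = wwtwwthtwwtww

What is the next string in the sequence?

Replace each of the 13 characters of wwtwwthtwwtww in place — tht tht w tht tht w wtw w tht tht w tht tht — and concatenate.

thtthtwthtthtwwtwwthtthtwthttht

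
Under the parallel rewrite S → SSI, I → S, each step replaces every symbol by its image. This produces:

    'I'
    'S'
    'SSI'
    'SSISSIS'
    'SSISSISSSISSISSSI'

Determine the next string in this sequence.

φ(SSISSISSSISSISSSI) expands symbol-by-symbol to SSI SSI S SSI SSI S SSI SSI SSI S SSI SSI S SSI SSI SSI S; joining the 17 pieces gives the next term.

SSISSISSSISSISSSISSISSISSSISSISSSISSISSIS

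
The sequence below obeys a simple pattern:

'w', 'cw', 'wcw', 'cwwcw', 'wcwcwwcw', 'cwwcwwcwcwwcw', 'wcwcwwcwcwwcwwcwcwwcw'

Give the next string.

This is a Fibonacci-style word recurrence s(k) = s(k−2)·s(k−1): e.g. w·cw = wcw.
Continuing: cwwcwwcwcwwcw · wcwcwwcwcwwcwwcwcwwcw gives term 8.

cwwcwwcwcwwcwwcwcwwcwcwwcwwcwcwwcw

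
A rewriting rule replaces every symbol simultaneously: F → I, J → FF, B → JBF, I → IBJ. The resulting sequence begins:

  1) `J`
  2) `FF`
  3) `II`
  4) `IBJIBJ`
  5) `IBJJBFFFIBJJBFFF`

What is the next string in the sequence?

IBJJBFFFFFJBFIIIIBJJBFFFFFJBFIII

φ(IBJJBFFFIBJJBFFF) expands symbol-by-symbol to IBJ JBF FF FF JBF I I I IBJ JBF FF FF JBF I I I; joining the 16 pieces gives the next term.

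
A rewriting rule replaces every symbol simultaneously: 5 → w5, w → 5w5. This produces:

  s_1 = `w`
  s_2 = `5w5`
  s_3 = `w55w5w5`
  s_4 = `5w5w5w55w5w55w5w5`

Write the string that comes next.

w55w5w55w5w55w5w5w55w5w55w5w5w55w5w55w5w5

Replace each of the 17 characters of 5w5w5w55w5w55w5w5 in place — w5 5w5 w5 5w5 w5 5w5 w5 w5 5w5 w5 5w5 w5 w5 5w5 w5 5w5 w5 — and concatenate.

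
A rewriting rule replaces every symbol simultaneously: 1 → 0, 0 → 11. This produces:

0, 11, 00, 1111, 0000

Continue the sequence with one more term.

11111111

Expanding 0000: 0→11, 0→11, 0→11, 0→11. Concatenated: 11 11 11 11.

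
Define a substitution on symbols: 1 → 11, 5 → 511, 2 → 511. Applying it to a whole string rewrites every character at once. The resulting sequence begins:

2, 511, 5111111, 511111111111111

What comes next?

Replace each of the 15 characters of 511111111111111 in place — 511 11 11 11 11 11 11 11 11 11 11 11 11 11 11 — and concatenate.

5111111111111111111111111111111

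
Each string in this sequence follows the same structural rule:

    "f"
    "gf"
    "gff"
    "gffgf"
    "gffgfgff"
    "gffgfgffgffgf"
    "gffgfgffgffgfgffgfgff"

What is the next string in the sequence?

This is a Fibonacci-style word recurrence s(k) = s(k−1)·s(k−2): e.g. gf·f = gff.
The next term joins gffgfgffgffgfgffgfgff and gffgfgffgffgf.

gffgfgffgffgfgffgfgffgffgfgffgffgf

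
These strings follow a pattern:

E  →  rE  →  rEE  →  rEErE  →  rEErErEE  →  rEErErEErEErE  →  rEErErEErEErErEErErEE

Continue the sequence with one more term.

From term 3 onward, concatenate the last term with the second-to-last: rE·E = rEE, rEE·rE = rEErE, …
The next term joins rEErErEErEErErEErErEE and rEErErEErEErE.

rEErErEErEErErEErErEErEErErEErEErE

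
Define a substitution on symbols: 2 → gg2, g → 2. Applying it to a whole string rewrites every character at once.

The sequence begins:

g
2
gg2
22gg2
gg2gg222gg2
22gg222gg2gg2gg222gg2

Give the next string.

gg2gg222gg2gg2gg222gg222gg222gg2gg2gg222gg2

Applying the rule to each of the 21 symbols of 22gg222gg2gg2gg222gg2 gives the pieces gg2 gg2 2 2 gg2 gg2 gg2 2 2 gg2 2 2 gg2 2 2 gg2 gg2 gg2 2 2 gg2, which concatenate to the answer.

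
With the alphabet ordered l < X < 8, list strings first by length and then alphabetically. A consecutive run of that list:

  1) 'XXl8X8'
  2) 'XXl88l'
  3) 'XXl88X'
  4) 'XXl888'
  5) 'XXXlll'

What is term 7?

Stepping forward 2 times from XXXlll: XXXlll → XXXllX, then the target.

XXXll8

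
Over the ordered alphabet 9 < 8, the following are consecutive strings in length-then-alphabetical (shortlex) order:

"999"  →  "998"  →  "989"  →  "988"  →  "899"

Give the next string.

The successor of 899 increments the rightmost position that isn't already 8 and resets every position after it to 9.

898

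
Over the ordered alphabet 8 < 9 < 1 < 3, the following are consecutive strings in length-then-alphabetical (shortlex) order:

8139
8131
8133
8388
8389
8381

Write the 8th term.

8398

Advancing 2 positions from 8381 through 8381 → 8383 reaches term 8.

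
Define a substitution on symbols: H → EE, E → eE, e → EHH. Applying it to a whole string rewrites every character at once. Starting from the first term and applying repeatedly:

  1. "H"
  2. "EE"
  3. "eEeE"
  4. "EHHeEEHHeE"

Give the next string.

eEEEEEEHHeEeEEEEEEHHeE

Expanding EHHeEEHHeE: E→eE, H→EE, H→EE, e→EHH, E→eE, E→eE, H→EE, H→EE, e→EHH, E→eE. Concatenated: eE EE EE EHH eE eE EE EE EHH eE.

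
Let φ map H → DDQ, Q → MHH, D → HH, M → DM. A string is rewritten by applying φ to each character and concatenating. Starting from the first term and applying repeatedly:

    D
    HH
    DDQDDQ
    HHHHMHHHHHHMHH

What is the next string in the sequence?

DDQDDQDDQDDQDMDDQDDQDDQDDQDDQDDQDMDDQDDQ

Replace each of the 14 characters of HHHHMHHHHHHMHH in place — DDQ DDQ DDQ DDQ DM DDQ DDQ DDQ DDQ DDQ DDQ DM DDQ DDQ — and concatenate.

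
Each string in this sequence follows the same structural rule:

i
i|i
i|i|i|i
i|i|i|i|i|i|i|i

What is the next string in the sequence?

Each string is two copies of the previous one joined by '|'.
One more doubling of i|i|i|i|i|i|i|i gives the answer.

i|i|i|i|i|i|i|i|i|i|i|i|i|i|i|i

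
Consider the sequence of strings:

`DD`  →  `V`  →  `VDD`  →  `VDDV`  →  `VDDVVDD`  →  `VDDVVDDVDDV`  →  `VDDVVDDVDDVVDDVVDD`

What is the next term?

This is a Fibonacci-style word recurrence s(k) = s(k−1)·s(k−2): e.g. V·DD = VDD.
The next term joins VDDVVDDVDDVVDDVVDD and VDDVVDDVDDV.

VDDVVDDVDDVVDDVVDDVDDVVDDVDDV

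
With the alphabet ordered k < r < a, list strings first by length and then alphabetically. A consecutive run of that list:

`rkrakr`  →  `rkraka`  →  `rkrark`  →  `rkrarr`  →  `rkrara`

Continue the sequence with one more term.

rkraak

Find the rightmost character of rkrara below a, bump it to the next letter, and reset everything to its right to k.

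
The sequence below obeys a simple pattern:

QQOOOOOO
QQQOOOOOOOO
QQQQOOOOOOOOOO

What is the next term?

Each string has the form Q^{n-1} O^{2n}, where the shown terms are n = 3, 4, 5.
For the next term, n = 6, so the run lengths are 5, 12.

QQQQQOOOOOOOOOOOO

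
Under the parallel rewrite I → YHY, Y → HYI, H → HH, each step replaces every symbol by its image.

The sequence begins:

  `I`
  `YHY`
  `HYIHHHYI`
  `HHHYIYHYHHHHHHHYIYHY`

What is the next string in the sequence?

HHHHHHHYIYHYHYIHHHYIHHHHHHHHHHHHHHHYIYHYHYIHHHYI

φ(HHHYIYHYHHHHHHHYIYHY) expands symbol-by-symbol to HH HH HH HYI YHY HYI HH HYI HH HH HH HH HH HH HH HYI YHY HYI HH HYI; joining the 20 pieces gives the next term.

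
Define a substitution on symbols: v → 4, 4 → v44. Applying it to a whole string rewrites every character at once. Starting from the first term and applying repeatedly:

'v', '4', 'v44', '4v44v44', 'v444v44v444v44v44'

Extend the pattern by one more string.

4v44v44v444v44v444v44v44v444v44v444v44v44

Applying the rule to each of the 17 symbols of v444v44v444v44v44 gives the pieces 4 v44 v44 v44 4 v44 v44 4 v44 v44 v44 4 v44 v44 4 v44 v44, which concatenate to the answer.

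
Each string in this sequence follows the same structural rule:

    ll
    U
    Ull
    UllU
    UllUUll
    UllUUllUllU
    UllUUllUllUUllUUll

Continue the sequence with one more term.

Each term (from the third on) is the previous term followed by the one before it: term 3 = U·ll = Ull.
The next term joins UllUUllUllUUllUUll and UllUUllUllU.

UllUUllUllUUllUUllUllUUllUllU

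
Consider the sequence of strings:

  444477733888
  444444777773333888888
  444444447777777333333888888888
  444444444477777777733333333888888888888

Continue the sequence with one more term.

444444444444777777777773333333333888888888888888

Each string has the form 4^{2n+2} 7^{2n+1} 3^{2n} 8^{3n} (n = 1, 2, …).
At n = 5 the blocks have lengths 12, 11, 10, 15.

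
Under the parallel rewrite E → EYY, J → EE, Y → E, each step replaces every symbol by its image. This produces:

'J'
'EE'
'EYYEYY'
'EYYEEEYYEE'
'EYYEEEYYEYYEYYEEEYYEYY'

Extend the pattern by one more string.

Rewriting the 22 symbols of EYYEEEYYEYYEYYEEEYYEYY one by one yields EYY E E EYY EYY EYY E E EYY E E EYY E E EYY EYY EYY E E EYY E E; concatenated:

EYYEEEYYEYYEYYEEEYYEEEYYEEEYYEYYEYYEEEYYEE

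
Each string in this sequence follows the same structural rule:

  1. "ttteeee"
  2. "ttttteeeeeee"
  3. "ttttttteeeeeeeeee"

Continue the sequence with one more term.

The n-th term is 2n+1 t's then 3n+1 e's (n = 1, 2, …).
At n = 4 the blocks have lengths 9, 13.

ttttttttteeeeeeeeeeeee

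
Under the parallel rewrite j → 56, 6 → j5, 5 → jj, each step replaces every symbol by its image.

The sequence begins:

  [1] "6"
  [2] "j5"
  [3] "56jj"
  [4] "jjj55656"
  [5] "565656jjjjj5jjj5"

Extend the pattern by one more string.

Applying the rule to each of the 16 symbols of 565656jjjjj5jjj5 gives the pieces jj j5 jj j5 jj j5 56 56 56 56 56 jj 56 56 56 jj, which concatenate to the answer.

jjj5jjj5jjj55656565656jj565656jj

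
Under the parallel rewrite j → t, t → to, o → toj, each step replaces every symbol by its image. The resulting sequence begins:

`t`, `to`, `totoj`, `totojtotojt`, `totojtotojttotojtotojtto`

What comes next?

Rewriting the 24 symbols of totojtotojttotojtotojtto one by one yields to toj to toj t to toj to toj t to to toj to toj t to toj to toj t to to toj; concatenated:

totojtotojttotojtotojttototojtotojttotojtotojttototoj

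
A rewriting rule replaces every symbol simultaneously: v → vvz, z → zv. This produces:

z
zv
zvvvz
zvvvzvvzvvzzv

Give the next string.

zvvvzvvzvvzzvvvzvvzzvvvzvvzzvzvvvz

Replace each of the 13 characters of zvvvzvvzvvzzv in place — zv vvz vvz vvz zv vvz vvz zv vvz vvz zv zv vvz — and concatenate.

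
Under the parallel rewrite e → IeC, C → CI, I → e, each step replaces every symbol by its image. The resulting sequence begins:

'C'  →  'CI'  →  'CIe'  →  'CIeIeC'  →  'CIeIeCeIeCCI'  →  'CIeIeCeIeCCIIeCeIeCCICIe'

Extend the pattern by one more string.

Rewriting the 24 symbols of CIeIeCeIeCCIIeCeIeCCICIe one by one yields CI e IeC e IeC CI IeC e IeC CI CI e e IeC CI IeC e IeC CI CI e CI e IeC; concatenated:

CIeIeCeIeCCIIeCeIeCCICIeeIeCCIIeCeIeCCICIeCIeIeC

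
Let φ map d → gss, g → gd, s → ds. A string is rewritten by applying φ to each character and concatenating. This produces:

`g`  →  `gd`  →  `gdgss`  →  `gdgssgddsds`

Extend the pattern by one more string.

Apply φ to gdgssgddsds symbol by symbol: g→gd, d→gss, g→gd, s→ds, s→ds, g→gd, d→gss, d→gss, s→ds, d→gss, s→ds; joined: gd gss gd ds ds gd gss gss ds gss ds.

gdgssgddsdsgdgssgssdsgssds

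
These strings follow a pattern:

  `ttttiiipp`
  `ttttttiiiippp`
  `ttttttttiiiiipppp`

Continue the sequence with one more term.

ttttttttttiiiiiippppp

The n-th term is 2n t's then n+1 i's then n p's, where the shown terms are n = 2, 3, 4.
At n = 5 the blocks have lengths 10, 6, 5.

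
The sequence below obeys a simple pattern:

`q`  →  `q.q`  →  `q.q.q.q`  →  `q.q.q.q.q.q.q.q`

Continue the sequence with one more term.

q.q.q.q.q.q.q.q.q.q.q.q.q.q.q.q

Each string is two copies of the previous one joined by '.'.
So the next term is two copies of q.q.q.q.q.q.q.q with '.' between the halves.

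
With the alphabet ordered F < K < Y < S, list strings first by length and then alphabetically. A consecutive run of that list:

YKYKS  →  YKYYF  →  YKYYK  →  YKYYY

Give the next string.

Treat YKYYY as a base-4 numeral over the given alphabet and add one, carrying through any trailing S's.

YKYYS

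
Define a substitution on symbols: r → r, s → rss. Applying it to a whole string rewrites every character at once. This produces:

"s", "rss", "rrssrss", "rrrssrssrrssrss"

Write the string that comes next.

rrrrssrssrrssrssrrrssrssrrssrss

Applying the rule to each of the 15 symbols of rrrssrssrrssrss gives the pieces r r r rss rss r rss rss r r rss rss r rss rss, which concatenate to the answer.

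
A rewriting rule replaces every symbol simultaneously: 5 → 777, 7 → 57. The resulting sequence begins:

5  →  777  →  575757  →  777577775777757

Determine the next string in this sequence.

575757777575757577775757575777757

φ(777577775777757) expands symbol-by-symbol to 57 57 57 777 57 57 57 57 777 57 57 57 57 777 57; joining the 15 pieces gives the next term.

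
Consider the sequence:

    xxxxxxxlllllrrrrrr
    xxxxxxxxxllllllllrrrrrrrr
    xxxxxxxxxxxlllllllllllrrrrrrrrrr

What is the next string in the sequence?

xxxxxxxxxxxxxllllllllllllllrrrrrrrrrrrr

Term n consists of 2n+3 x's, followed by 3n-1 l's, followed by 2n+2 r's, where the shown terms are n = 2, 3, 4.
For the next term, n = 5, so the run lengths are 13, 14, 12.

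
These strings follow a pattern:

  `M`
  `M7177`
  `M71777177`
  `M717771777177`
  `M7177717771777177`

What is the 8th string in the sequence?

Every step adds 7177 to the end: s(k+1) = s(k)·7177.
From M7177717771777177, 3 further steps: M7177717771777177 → M71777177717771777177 → M717771777177717771777177 → (answer).

M7177717771777177717771777177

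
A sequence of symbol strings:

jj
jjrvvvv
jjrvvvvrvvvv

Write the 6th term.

The strings grow by a fixed suffix rvvvv each time.
From jjrvvvvrvvvv, 3 further steps: jjrvvvvrvvvv → jjrvvvvrvvvvrvvvv → jjrvvvvrvvvvrvvvvrvvvv → (answer).

jjrvvvvrvvvvrvvvvrvvvvrvvvv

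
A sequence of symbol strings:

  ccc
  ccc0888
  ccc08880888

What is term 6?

ccc08880888088808880888

Each term is the previous one with 0888 appended.
From ccc08880888, 3 further steps: ccc08880888 → ccc088808880888 → ccc0888088808880888 → (answer).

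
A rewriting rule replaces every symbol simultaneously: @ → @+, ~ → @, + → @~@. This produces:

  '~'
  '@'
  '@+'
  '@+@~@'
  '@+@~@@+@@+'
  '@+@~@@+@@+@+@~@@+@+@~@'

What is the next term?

@+@~@@+@@+@+@~@@+@+@~@@+@~@@+@@+@+@~@@+@~@@+@@+

φ(@+@~@@+@@+@+@~@@+@+@~@) expands symbol-by-symbol to @+ @~@ @+ @ @+ @+ @~@ @+ @+ @~@ @+ @~@ @+ @ @+ @+ @~@ @+ @~@ @+ @ @+; joining the 22 pieces gives the next term.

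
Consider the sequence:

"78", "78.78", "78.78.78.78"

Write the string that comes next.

78.78.78.78.78.78.78.78

Each string is two copies of the previous one joined by '.'.
One more doubling of 78.78.78.78 gives the answer.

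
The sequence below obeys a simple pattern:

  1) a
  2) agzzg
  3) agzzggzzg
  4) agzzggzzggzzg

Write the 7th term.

agzzggzzggzzggzzggzzggzzg

Each term is the previous one with gzzg appended.
From agzzggzzggzzg, 3 further steps: agzzggzzggzzg → agzzggzzggzzggzzg → agzzggzzggzzggzzggzzg → (answer).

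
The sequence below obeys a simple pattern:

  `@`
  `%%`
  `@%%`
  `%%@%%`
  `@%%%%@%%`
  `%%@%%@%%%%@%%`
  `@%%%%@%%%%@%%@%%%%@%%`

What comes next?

%%@%%@%%%%@%%@%%%%@%%%%@%%@%%%%@%%

This is a Fibonacci-style word recurrence s(k) = s(k−2)·s(k−1): e.g. @·%% = @%%.
So term 8 is %%@%%@%%%%@%%·@%%%%@%%%%@%%@%%%%@%%.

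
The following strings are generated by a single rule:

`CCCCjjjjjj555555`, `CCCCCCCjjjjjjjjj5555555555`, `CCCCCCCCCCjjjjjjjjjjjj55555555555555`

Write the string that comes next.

Term n consists of 3n-2 C's, followed by 3n j's, followed by 4n-2 5's, where the shown terms are n = 2, 3, 4.
At n = 5 the blocks have lengths 13, 15, 18.

CCCCCCCCCCCCCjjjjjjjjjjjjjjj555555555555555555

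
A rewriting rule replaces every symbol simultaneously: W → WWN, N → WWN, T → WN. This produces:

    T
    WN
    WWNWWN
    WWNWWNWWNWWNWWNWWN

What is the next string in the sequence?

WWNWWNWWNWWNWWNWWNWWNWWNWWNWWNWWNWWNWWNWWNWWNWWNWWNWWN

Replace each of the 18 characters of WWNWWNWWNWWNWWNWWN in place — WWN WWN WWN WWN WWN WWN WWN WWN WWN WWN WWN WWN WWN WWN WWN WWN WWN WWN — and concatenate.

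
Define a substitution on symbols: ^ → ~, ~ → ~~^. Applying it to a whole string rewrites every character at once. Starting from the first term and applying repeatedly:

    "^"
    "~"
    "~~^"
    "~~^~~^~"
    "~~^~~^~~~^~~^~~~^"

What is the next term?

Rewriting the 17 symbols of ~~^~~^~~~^~~^~~~^ one by one yields ~~^ ~~^ ~ ~~^ ~~^ ~ ~~^ ~~^ ~~^ ~ ~~^ ~~^ ~ ~~^ ~~^ ~~^ ~; concatenated:

~~^~~^~~~^~~^~~~^~~^~~^~~~^~~^~~~^~~^~~^~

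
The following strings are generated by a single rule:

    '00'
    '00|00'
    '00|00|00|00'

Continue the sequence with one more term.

s(k+1) = s(k)·|·s(k) — each term doubles the last with '|' between the halves.
So the next term is two copies of 00|00|00|00 with '|' between the halves.

00|00|00|00|00|00|00|00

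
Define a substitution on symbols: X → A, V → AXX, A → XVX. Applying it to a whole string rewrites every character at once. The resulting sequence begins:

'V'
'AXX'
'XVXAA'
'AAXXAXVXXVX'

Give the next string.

XVXXVXAAXVXAAXXAAAXXA

Rewriting each symbol of AAXXAXVXXVX: A→XVX, A→XVX, X→A, X→A, A→XVX, X→A, V→AXX, X→A, X→A, V→AXX, X→A, which concatenates to XVX XVX A A XVX A AXX A A AXX A.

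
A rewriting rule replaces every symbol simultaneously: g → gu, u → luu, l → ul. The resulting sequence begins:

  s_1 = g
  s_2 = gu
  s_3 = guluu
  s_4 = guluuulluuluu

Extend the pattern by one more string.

guluuulluuluuluuululluuluuulluuluu

Applying the rule to each of the 13 symbols of guluuulluuluu gives the pieces gu luu ul luu luu luu ul ul luu luu ul luu luu, which concatenate to the answer.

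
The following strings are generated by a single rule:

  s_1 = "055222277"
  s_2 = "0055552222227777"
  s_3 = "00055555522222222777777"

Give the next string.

000055555555222222222277777777

The n-th term is n 0's then 2n 5's then 2n+2 2's then 2n 7's (n = 1, 2, …).
For the next term, n = 4, so the run lengths are 4, 8, 10, 8.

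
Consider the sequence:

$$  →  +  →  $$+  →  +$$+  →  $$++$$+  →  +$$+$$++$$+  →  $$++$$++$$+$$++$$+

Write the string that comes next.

+$$+$$++$$+$$++$$++$$+$$++$$+

This is a Fibonacci-style word recurrence s(k) = s(k−2)·s(k−1): e.g. $$·+ = $$+.
The next term joins +$$+$$++$$+ and $$++$$++$$+$$++$$+.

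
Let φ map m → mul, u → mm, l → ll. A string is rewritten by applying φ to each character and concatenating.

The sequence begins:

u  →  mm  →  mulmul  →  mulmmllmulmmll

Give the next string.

φ(mulmmllmulmmll) expands symbol-by-symbol to mul mm ll mul mul ll ll mul mm ll mul mul ll ll; joining the 14 pieces gives the next term.

mulmmllmulmulllllmulmmllmulmulllll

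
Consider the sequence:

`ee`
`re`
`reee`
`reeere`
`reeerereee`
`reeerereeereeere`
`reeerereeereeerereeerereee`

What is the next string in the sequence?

Each term (from the third on) is the previous term followed by the one before it: term 3 = re·ee = reee.
So term 8 is reeerereeereeerereeerereee·reeerereeereeere.

reeerereeereeerereeerereeereeerereeereeere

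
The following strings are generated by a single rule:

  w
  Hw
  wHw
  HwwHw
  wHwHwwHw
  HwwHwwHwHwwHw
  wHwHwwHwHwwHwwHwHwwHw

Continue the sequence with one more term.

This is a Fibonacci-style word recurrence s(k) = s(k−2)·s(k−1): e.g. w·Hw = wHw.
So term 8 is HwwHwwHwHwwHw·wHwHwwHwHwwHwwHwHwwHw.

HwwHwwHwHwwHwwHwHwwHwHwwHwwHwHwwHw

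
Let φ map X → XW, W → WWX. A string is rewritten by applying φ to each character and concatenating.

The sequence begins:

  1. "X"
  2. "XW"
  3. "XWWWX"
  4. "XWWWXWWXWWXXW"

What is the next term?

XWWWXWWXWWXXWWWXWWXXWWWXWWXXWXWWWX

Applying the rule to each of the 13 symbols of XWWWXWWXWWXXW gives the pieces XW WWX WWX WWX XW WWX WWX XW WWX WWX XW XW WWX, which concatenate to the answer.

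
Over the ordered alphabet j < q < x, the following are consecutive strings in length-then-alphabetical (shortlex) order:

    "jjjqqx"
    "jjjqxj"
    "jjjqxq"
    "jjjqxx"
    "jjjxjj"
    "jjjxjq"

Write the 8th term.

jjjxqj

Stepping forward 2 times from jjjxjq: jjjxjq → jjjxjx, then the target.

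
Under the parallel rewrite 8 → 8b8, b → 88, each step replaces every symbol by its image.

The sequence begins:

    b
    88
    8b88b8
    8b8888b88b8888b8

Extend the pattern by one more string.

φ(8b8888b88b8888b8) expands symbol-by-symbol to 8b8 88 8b8 8b8 8b8 8b8 88 8b8 8b8 88 8b8 8b8 8b8 8b8 88 8b8; joining the 16 pieces gives the next term.

8b8888b88b88b88b8888b88b8888b88b88b88b8888b8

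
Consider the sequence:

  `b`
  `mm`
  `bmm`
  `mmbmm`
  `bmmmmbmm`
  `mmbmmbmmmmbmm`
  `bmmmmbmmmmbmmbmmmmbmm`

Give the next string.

Each term (from the third on) is the two preceding terms concatenated in order: term 3 = b·mm = bmm.
The next term joins mmbmmbmmmmbmm and bmmmmbmmmmbmmbmmmmbmm.

mmbmmbmmmmbmmbmmmmbmmmmbmmbmmmmbmm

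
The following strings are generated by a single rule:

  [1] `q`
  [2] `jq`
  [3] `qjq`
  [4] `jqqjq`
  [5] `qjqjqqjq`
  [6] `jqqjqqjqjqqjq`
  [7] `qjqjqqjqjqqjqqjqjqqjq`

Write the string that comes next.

jqqjqqjqjqqjqqjqjqqjqjqqjqqjqjqqjq

This is a Fibonacci-style word recurrence s(k) = s(k−2)·s(k−1): e.g. q·jq = qjq.
So term 8 is jqqjqqjqjqqjq·qjqjqqjqjqqjqqjqjqqjq.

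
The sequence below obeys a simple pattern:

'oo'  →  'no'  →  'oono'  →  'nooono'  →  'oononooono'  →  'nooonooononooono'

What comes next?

This is a Fibonacci-style word recurrence s(k) = s(k−2)·s(k−1): e.g. oo·no = oono.
The next term joins oononooono and nooonooononooono.

oononooononooonooononooono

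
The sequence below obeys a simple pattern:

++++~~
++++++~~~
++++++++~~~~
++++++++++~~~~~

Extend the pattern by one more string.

++++++++++++~~~~~~

Each string has the form +^{2n} ~^{n}, where the shown terms are n = 2, 3, 4, 5.
For the next term, n = 6, so the run lengths are 12, 6.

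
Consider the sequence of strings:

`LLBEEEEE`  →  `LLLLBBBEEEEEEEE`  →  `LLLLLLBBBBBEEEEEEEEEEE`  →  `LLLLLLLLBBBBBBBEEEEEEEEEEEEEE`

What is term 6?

Term n consists of 2n L's, followed by 2n-1 B's, followed by 3n+2 E's (n = 1, 2, …).
For term 6, n = 6, so the run lengths are 12, 11, 20.

LLLLLLLLLLLLBBBBBBBBBBBEEEEEEEEEEEEEEEEEEEE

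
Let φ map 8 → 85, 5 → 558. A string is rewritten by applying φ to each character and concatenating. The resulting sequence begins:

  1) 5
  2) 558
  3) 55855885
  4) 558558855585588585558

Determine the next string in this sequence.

5585588555855885855585585588555855885855588555855855885

Applying the rule to each of the 21 symbols of 558558855585588585558 gives the pieces 558 558 85 558 558 85 85 558 558 558 85 558 558 85 85 558 85 558 558 558 85, which concatenate to the answer.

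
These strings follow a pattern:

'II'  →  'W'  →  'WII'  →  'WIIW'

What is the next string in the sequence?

Each term (from the third on) is the previous term followed by the one before it: term 3 = W·II = WII.
So term 5 is WIIW·WII.

WIIWWII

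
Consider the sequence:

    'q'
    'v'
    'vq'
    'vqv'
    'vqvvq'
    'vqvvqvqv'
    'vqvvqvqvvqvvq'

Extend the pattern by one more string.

vqvvqvqvvqvvqvqvvqvqv

Each term (from the third on) is the previous term followed by the one before it: term 3 = v·q = vq.
So term 8 is vqvvqvqvvqvvq·vqvvqvqv.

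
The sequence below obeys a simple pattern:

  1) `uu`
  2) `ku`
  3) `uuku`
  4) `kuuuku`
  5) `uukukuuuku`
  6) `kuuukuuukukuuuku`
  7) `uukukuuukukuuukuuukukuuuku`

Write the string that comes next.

kuuukuuukukuuukuuukukuuukukuuukuuukukuuuku

Each term (from the third on) is the two preceding terms concatenated in order: term 3 = uu·ku = uuku.
The next term joins kuuukuuukukuuuku and uukukuuukukuuukuuukukuuuku.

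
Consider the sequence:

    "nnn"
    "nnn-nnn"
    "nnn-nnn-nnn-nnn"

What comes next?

Each string is two copies of the previous one joined by '-'.
Doubling nnn-nnn-nnn-nnn with '-' between the halves:

nnn-nnn-nnn-nnn-nnn-nnn-nnn-nnn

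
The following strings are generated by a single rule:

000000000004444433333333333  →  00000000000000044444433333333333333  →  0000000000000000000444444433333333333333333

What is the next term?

Each string has the form 0^{4n-1} 4^{n+2} 3^{3n+2}, where the shown terms are n = 3, 4, 5.
For the next term, n = 6, so the run lengths are 23, 8, 20.

000000000000000000000004444444433333333333333333333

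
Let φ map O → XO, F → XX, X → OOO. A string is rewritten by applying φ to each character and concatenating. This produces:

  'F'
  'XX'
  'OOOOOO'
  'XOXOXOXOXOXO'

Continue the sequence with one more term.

Expanding XOXOXOXOXOXO: X→OOO, O→XO, X→OOO, O→XO, X→OOO, O→XO, X→OOO, O→XO, X→OOO, O→XO, X→OOO, O→XO. Concatenated: OOO XO OOO XO OOO XO OOO XO OOO XO OOO XO.

OOOXOOOOXOOOOXOOOOXOOOOXOOOOXO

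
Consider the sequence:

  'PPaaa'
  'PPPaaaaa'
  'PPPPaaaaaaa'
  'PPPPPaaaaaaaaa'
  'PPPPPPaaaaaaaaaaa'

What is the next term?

Term n consists of n P's, followed by 2n-1 a's, where the shown terms are n = 2, 3, 4, 5, 6.
At n = 7 the blocks have lengths 7, 13.

PPPPPPPaaaaaaaaaaaaa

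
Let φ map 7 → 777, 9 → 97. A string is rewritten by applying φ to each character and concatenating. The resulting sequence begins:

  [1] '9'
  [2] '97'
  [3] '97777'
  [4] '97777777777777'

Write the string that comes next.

Rewriting the 14 symbols of 97777777777777 one by one yields 97 777 777 777 777 777 777 777 777 777 777 777 777 777; concatenated:

97777777777777777777777777777777777777777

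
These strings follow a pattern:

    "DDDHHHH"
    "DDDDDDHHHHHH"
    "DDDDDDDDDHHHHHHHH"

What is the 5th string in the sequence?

DDDDDDDDDDDDDDDHHHHHHHHHHHH

The n-th term is 3n D's then 2n+2 H's (n = 1, 2, …).
For term 5, n = 5, so the run lengths are 15, 12.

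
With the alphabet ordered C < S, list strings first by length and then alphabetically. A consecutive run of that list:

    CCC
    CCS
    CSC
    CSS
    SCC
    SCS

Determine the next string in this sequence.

The successor of SCS increments the rightmost position that isn't already S and resets every position after it to C.

SSC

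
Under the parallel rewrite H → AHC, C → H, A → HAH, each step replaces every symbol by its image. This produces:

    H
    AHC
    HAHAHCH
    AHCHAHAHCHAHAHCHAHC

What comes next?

HAHAHCHAHCHAHAHCHAHAHCHAHCHAHAHCHAHAHCHAHCHAHAHCH

Applying the rule to each of the 19 symbols of AHCHAHAHCHAHAHCHAHC gives the pieces HAH AHC H AHC HAH AHC HAH AHC H AHC HAH AHC HAH AHC H AHC HAH AHC H, which concatenate to the answer.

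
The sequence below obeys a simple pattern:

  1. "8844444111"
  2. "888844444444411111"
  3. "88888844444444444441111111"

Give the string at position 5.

Reading off run lengths: 8 runs 2, 4, 6; 4 runs 5, 9, 13; 1 runs 3, 5, 7 — each is linear in n (n = 1, 2, …).
For term 5, n = 5, so the run lengths are 10, 21, 11.

888888888844444444444444444444411111111111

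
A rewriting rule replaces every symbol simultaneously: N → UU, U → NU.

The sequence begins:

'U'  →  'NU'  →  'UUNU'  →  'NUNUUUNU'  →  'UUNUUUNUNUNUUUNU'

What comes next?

Rewriting the 16 symbols of UUNUUUNUNUNUUUNU one by one yields NU NU UU NU NU NU UU NU UU NU UU NU NU NU UU NU; concatenated:

NUNUUUNUNUNUUUNUUUNUUUNUNUNUUUNU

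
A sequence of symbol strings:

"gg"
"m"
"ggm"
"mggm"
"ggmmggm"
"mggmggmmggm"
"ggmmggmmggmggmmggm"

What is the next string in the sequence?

mggmggmmggmggmmggmmggmggmmggm

From term 3 onward, concatenate the second-to-last term with the last: gg·m = ggm, m·ggm = mggm, …
Continuing: mggmggmmggm · ggmmggmmggmggmmggm gives term 8.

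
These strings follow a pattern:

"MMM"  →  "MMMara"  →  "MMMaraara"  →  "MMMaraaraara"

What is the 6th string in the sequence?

MMMaraaraaraaraara

The strings grow by a fixed suffix ara each time.
From MMMaraaraara, 2 further steps: MMMaraaraara → MMMaraaraaraara → (answer).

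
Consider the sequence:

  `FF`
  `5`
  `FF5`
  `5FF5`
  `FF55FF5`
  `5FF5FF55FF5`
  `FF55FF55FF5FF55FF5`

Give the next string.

5FF5FF55FF5FF55FF55FF5FF55FF5

From term 3 onward, concatenate the second-to-last term with the last: FF·5 = FF5, 5·FF5 = 5FF5, …
So term 8 is 5FF5FF55FF5·FF55FF55FF5FF55FF5.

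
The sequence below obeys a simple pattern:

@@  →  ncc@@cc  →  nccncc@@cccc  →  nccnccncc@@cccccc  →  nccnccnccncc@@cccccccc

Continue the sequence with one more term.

nccnccnccnccncc@@cccccccccc

s(k+1) = ncc·s(k)·cc, so each term gains ncc as a prefix and cc as a suffix.
One more step from nccnccnccncc@@cccccccc gives the answer.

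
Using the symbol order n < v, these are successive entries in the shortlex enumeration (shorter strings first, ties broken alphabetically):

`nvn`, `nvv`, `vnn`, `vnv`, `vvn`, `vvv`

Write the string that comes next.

nnnn

vvv is the last string of length 3, so the next is the first of length 4: n repeated 4 times.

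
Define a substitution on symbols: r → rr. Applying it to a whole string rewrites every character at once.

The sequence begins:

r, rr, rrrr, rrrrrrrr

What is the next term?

Expanding rrrrrrrr: r→rr, r→rr, r→rr, r→rr, r→rr, r→rr, r→rr, r→rr. Concatenated: rr rr rr rr rr rr rr rr.

rrrrrrrrrrrrrrrr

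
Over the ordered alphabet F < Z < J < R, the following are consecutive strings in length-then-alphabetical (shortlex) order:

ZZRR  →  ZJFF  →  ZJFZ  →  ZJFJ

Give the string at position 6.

ZJZF

Stepping forward 2 times from ZJFJ: ZJFJ → ZJFR, then the target.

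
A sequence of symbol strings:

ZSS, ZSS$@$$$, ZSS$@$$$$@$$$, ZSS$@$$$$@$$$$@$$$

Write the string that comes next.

Each term is the previous one with $@$$$ appended.
So the next term is ZSS$@$$$$@$$$$@$$$·$@$$$.

ZSS$@$$$$@$$$$@$$$$@$$$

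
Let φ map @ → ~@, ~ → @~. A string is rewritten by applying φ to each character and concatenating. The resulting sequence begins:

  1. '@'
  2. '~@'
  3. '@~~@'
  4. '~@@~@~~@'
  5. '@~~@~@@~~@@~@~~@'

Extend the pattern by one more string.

Rewriting the 16 symbols of @~~@~@@~~@@~@~~@ one by one yields ~@ @~ @~ ~@ @~ ~@ ~@ @~ @~ ~@ ~@ @~ ~@ @~ @~ ~@; concatenated:

~@@~@~~@@~~@~@@~@~~@~@@~~@@~@~~@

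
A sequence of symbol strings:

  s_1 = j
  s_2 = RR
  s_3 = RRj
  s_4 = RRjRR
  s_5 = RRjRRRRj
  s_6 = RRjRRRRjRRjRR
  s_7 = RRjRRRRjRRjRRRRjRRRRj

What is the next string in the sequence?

This is a Fibonacci-style word recurrence s(k) = s(k−1)·s(k−2): e.g. RR·j = RRj.
The next term joins RRjRRRRjRRjRRRRjRRRRj and RRjRRRRjRRjRR.

RRjRRRRjRRjRRRRjRRRRjRRjRRRRjRRjRR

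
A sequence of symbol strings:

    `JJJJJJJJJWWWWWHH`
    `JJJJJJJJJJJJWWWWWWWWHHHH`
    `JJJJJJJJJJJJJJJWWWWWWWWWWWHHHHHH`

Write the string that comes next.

JJJJJJJJJJJJJJJJJJWWWWWWWWWWWWWWHHHHHHHH

Reading off run lengths: J runs 9, 12, 15; W runs 5, 8, 11; H runs 2, 4, 6 — each is linear in n, where the shown terms are n = 2, 3, 4.
For the next term, n = 5, so the run lengths are 18, 14, 8.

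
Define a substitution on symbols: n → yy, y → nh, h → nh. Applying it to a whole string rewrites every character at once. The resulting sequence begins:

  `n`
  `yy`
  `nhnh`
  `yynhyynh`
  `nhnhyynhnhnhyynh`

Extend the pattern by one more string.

φ(nhnhyynhnhnhyynh) expands symbol-by-symbol to yy nh yy nh nh nh yy nh yy nh yy nh nh nh yy nh; joining the 16 pieces gives the next term.

yynhyynhnhnhyynhyynhyynhnhnhyynh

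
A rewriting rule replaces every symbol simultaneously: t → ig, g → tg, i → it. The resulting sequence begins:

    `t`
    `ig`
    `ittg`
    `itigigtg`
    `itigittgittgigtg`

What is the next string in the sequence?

Applying the rule to each of the 16 symbols of itigittgittgigtg gives the pieces it ig it tg it ig ig tg it ig ig tg it tg ig tg, which concatenate to the answer.

itigittgitigigtgitigigtgittgigtg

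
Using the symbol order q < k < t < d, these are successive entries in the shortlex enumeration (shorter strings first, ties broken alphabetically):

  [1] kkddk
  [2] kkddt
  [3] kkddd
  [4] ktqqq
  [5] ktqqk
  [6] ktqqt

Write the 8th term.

Stepping forward 2 times from ktqqt: ktqqt → ktqqd, then the target.

ktqkq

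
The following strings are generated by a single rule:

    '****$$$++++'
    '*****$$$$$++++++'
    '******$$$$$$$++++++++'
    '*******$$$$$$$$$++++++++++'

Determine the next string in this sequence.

The n-th term is n+2 *'s then 2n-1 $'s then 2n +'s, where the shown terms are n = 2, 3, 4, 5.
At n = 6 the blocks have lengths 8, 11, 12.

********$$$$$$$$$$$++++++++++++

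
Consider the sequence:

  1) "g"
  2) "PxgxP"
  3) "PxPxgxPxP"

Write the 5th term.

s(k+1) = Px·s(k)·xP, so each term gains Px as a prefix and xP as a suffix.
From PxPxgxPxP, 2 further steps: PxPxgxPxP → PxPxPxgxPxPxP → (answer).

PxPxPxPxgxPxPxPxP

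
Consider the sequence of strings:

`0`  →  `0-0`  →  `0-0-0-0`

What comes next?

Each string is two copies of the previous one joined by '-'.
Doubling 0-0-0-0 with '-' between the halves:

0-0-0-0-0-0-0-0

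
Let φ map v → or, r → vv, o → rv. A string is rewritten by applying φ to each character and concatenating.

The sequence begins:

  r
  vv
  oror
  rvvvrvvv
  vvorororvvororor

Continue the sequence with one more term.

φ(vvorororvvororor) expands symbol-by-symbol to or or rv vv rv vv rv vv or or rv vv rv vv rv vv; joining the 16 pieces gives the next term.

ororrvvvrvvvrvvvororrvvvrvvvrvvv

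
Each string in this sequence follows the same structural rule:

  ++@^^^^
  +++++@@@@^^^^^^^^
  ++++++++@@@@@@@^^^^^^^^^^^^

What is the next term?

+++++++++++@@@@@@@@@@^^^^^^^^^^^^^^^^

Each string has the form +^{3n-1} @^{3n-2} ^^{4n} (n = 1, 2, …).
At n = 4 the blocks have lengths 11, 10, 16.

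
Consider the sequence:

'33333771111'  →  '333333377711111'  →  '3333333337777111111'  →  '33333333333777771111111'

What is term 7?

The n-th term is 2n+1 3's then n 7's then n+2 1's, where the shown terms are n = 2, 3, 4, 5.
At n = 8 the blocks have lengths 17, 8, 10.

33333333333333333777777771111111111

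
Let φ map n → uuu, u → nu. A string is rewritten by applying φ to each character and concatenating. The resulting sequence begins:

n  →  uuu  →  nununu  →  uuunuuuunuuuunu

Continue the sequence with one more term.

nununuuuununununuuuununununuuuunu

φ(uuunuuuunuuuunu) expands symbol-by-symbol to nu nu nu uuu nu nu nu nu uuu nu nu nu nu uuu nu; joining the 15 pieces gives the next term.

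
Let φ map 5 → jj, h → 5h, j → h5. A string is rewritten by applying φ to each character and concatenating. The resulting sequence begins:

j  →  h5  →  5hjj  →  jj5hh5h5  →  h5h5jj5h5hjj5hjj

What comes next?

Rewriting the 16 symbols of h5h5jj5h5hjj5hjj one by one yields 5h jj 5h jj h5 h5 jj 5h jj 5h h5 h5 jj 5h h5 h5; concatenated:

5hjj5hjjh5h5jj5hjj5hh5h5jj5hh5h5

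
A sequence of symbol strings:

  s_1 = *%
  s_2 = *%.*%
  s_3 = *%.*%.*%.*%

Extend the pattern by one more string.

Every step duplicates the string with '.' between the halves.
Doubling *%.*%.*%.*% with '.' between the halves:

*%.*%.*%.*%.*%.*%.*%.*%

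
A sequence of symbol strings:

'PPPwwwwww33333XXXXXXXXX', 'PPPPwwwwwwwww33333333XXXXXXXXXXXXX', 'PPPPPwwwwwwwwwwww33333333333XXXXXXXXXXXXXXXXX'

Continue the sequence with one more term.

Term n consists of n+1 P's, followed by 3n w's, followed by 3n-1 3's, followed by 4n+1 X's, where the shown terms are n = 2, 3, 4.
For the next term, n = 5, so the run lengths are 6, 15, 14, 21.

PPPPPPwwwwwwwwwwwwwww33333333333333XXXXXXXXXXXXXXXXXXXXX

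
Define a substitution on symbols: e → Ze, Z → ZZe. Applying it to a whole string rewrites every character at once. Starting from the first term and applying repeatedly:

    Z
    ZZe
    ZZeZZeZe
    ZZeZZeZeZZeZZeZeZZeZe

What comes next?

Applying the rule to each of the 21 symbols of ZZeZZeZeZZeZZeZeZZeZe gives the pieces ZZe ZZe Ze ZZe ZZe Ze ZZe Ze ZZe ZZe Ze ZZe ZZe Ze ZZe Ze ZZe ZZe Ze ZZe Ze, which concatenate to the answer.

ZZeZZeZeZZeZZeZeZZeZeZZeZZeZeZZeZZeZeZZeZeZZeZZeZeZZeZe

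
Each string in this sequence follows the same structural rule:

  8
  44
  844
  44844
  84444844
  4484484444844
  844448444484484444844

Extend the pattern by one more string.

4484484444844844448444484484444844

This is a Fibonacci-style word recurrence s(k) = s(k−2)·s(k−1): e.g. 8·44 = 844.
So term 8 is 4484484444844·844448444484484444844.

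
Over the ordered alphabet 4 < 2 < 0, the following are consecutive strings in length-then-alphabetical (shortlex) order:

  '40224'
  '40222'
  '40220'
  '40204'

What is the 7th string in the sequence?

Continuing the enumeration 3 steps past 40204: 40204 → 40202 → 40200 → (answer).

40044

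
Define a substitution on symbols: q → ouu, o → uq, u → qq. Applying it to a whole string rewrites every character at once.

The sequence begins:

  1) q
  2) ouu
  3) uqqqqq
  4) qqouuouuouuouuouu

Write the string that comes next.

Rewriting the 17 symbols of qqouuouuouuouuouu one by one yields ouu ouu uq qq qq uq qq qq uq qq qq uq qq qq uq qq qq; concatenated:

ouuouuuqqqqquqqqqquqqqqquqqqqquqqqqq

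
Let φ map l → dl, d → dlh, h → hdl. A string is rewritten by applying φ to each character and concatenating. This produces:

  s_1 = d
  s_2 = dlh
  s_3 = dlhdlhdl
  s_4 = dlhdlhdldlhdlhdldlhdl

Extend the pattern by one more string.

φ(dlhdlhdldlhdlhdldlhdl) expands symbol-by-symbol to dlh dl hdl dlh dl hdl dlh dl dlh dl hdl dlh dl hdl dlh dl dlh dl hdl dlh dl; joining the 21 pieces gives the next term.

dlhdlhdldlhdlhdldlhdldlhdlhdldlhdlhdldlhdldlhdlhdldlhdl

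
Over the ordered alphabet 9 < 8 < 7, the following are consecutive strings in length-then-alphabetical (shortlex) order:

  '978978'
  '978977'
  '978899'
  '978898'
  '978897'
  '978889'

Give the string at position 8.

978887

Continuing the enumeration 2 steps past 978889: 978889 → 978888 → (answer).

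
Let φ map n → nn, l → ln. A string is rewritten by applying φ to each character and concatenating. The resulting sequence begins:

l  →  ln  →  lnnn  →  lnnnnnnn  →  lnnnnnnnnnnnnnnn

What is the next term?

Rewriting the 16 symbols of lnnnnnnnnnnnnnnn one by one yields ln nn nn nn nn nn nn nn nn nn nn nn nn nn nn nn; concatenated:

lnnnnnnnnnnnnnnnnnnnnnnnnnnnnnnn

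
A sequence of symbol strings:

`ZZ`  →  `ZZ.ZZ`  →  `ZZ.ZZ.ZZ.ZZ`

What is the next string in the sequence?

Each string is two copies of the previous one joined by '.'.
Doubling ZZ.ZZ.ZZ.ZZ with '.' between the halves:

ZZ.ZZ.ZZ.ZZ.ZZ.ZZ.ZZ.ZZ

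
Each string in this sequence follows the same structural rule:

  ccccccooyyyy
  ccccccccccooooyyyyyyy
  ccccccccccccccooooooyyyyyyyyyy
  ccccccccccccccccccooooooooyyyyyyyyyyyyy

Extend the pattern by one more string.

ccccccccccccccccccccccooooooooooyyyyyyyyyyyyyyyy

The n-th term is 4n-2 c's then 2n-2 o's then 3n-2 y's, where the shown terms are n = 2, 3, 4, 5.
At n = 6 the blocks have lengths 22, 10, 16.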